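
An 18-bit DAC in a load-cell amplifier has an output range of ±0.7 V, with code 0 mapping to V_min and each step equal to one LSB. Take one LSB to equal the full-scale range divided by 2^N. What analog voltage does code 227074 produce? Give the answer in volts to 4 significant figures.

0.5127 V

Span: 0.7 V − (-0.7 V) = 1.4 V. LSB = 1.4 V / 2^18.
Output = V_min + (227074/262144) × range = -0.7 + 0.866219 × 1.4 V
      = -0.7 V + 1.21271 V = 0.512706 V.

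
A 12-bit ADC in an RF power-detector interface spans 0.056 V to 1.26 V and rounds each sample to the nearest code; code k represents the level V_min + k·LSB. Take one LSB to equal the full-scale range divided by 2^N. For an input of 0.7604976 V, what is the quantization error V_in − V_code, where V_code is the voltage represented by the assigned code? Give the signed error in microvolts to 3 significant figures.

Full-scale range = 1.26 V − (0.056 V) = 1.204 V. LSB = 1.204 V / 2^12 ≈ 293.9 µV.
(V_in − V_min)/LSB = (0.7604976 − (0.056)) × 4096/1.204 = 2396.6962 → nearest code k = 2397.
Reconstructed level: 0.056 + 2397 × 1.204/4096 V = 0.7605869141 V.
Error = V_in − V_code = 0.7604976 − (0.7605869141) = −89.3 µV.

−89.3 µV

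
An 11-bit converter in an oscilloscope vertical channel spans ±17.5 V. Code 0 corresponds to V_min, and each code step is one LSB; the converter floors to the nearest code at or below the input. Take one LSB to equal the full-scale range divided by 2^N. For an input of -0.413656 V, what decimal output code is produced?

The full-scale span is 17.5 − (-17.5) = 35 V. LSB = 35 V / 2^11 ≈ 17.09 mV.
V_in − V_min = -0.413656 − (-17.5) = 17.086344 V.
Divide by LSB: 17.086344 × 2048/35 = 999.7952.
Truncating gives code 999.

999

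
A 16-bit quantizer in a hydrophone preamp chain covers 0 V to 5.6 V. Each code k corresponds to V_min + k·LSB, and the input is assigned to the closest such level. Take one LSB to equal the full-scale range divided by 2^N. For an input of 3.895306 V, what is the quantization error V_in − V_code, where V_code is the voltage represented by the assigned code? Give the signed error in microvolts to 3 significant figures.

V_FS = 5.6 V. LSB = 5.6 V / 2^16 ≈ 85.45 µV.
(V_in − V_min)/LSB = (3.895306 − (0)) × 65536/5.6 = 45586.2096 → nearest code k = 45586.
V_code = 0 + (45586/65536) × 5.6 = 3.8952880859 V.
e = 3.895306 − (3.8952880859) = +17.9 µV.

+17.9 µV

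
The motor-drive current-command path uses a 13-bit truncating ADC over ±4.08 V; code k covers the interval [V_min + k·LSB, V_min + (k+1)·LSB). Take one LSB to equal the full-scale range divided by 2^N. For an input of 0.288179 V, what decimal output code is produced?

4385

The full-scale span is 4.08 − (-4.08) = 8.16 V. LSB = 8.16 V / 2^13 ≈ 0.9961 mV.
(V_in − V_min) × 2^13/range = (0.288179 − (-4.08)) × 8192/8.16 = 4385.309.
Floor → code = 4385.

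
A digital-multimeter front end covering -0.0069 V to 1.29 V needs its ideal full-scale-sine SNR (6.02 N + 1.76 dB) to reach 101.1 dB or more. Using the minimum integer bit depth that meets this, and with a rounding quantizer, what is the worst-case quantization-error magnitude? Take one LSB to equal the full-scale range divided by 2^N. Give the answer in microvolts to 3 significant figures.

4.95 µV

Span: 1.29 V − (-0.0069 V) = 1.2969 V.
Required N = ⌈(101.1 − 1.76)/6.02⌉ = ⌈16.502⌉ = 17.
One LSB is 1.2969 V / 131072 = 9.8946 µV.
Max error for round-to-nearest is LSB/2 = 4.95 µV.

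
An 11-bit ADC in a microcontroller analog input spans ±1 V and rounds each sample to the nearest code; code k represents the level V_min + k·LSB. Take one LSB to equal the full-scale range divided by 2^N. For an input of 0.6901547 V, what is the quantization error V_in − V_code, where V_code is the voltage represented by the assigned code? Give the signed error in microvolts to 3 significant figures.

Span: 1 V − (-1 V) = 2 V. LSB = 2 V / 2^11 ≈ 0.9766 mV.
(V_in − V_min)/LSB = (0.6901547 − (-1)) × 2048/2 = 1730.7184 → nearest code k = 1731.
V_code = V_min + k × range/2^11 = -1 + 1731 × 2/2048 = 0.6904296875 V.
e = 0.6901547 − (0.6904296875) = −275 µV.

−275 µV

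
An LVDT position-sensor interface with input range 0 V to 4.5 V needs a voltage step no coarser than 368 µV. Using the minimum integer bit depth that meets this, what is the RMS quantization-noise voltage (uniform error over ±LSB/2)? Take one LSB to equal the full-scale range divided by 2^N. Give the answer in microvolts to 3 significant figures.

Span = 4.5 V.
Levels needed ≥ 4.5/368 µV = 12230. 2^14 = 16384 suffices, so N_min = 14.
LSB = 4.5 V / 2^14 = 274.66 µV.
RMS noise = LSB/√12 = 79.3 µV.

79.3 µV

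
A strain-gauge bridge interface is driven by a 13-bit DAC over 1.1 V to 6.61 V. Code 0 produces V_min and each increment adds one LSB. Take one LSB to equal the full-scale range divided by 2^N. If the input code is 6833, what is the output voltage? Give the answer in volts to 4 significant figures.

5.696 V

The full-scale span is 6.61 − (1.1) = 5.51 V. LSB = 5.51 V / 2^13.
V_out = V_min + code × LSB = 1.1 V + 6833 × 5.51 V / 8192
      = 1.1 + 4.59593 = 5.69593 V.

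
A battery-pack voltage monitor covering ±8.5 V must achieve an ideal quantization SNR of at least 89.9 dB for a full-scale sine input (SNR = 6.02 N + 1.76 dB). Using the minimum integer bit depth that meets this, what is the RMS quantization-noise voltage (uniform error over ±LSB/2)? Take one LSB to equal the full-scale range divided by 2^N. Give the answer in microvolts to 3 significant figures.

150 µV

Range = 8.5 − (-8.5) = 17 V.
Solving 6.02 N ≥ 89.9 − 1.76: N ≥ 14.641. Round up → N = 15.
One LSB is 17 V / 32768 = 0.51880 mV.
RMS noise = LSB/√12 = 150 µV.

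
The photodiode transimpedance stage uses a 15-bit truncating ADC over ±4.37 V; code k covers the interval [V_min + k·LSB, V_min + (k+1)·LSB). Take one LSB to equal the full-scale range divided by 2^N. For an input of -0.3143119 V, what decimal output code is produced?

15205

Full-scale range = 4.37 V − (-4.37 V) = 8.74 V. LSB = 8.74 V / 2^15 ≈ 266.7 µV.
(V_in − V_min) × 2^15/range = (-0.3143119 − (-4.37)) × 32768/8.74 = 15205.582.
Floor → code = 15205.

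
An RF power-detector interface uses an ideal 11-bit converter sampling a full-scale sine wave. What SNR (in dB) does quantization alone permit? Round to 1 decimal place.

For an ideal N-bit converter with full-scale sine input, SNR = 6.02 N + 1.76 dB. SNR = 6.02 × 11 + 1.76 = 66.22 + 1.76 = 67.98 dB.

68.0 dB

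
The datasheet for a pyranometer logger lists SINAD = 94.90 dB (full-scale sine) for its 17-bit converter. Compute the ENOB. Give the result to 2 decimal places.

ENOB = (94.90 − 1.76)/6.02 = 15.4718 bits.

15.47 bits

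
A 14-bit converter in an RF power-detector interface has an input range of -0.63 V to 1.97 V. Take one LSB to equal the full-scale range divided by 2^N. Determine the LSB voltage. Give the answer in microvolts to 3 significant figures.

159 µV

Span: 1.97 V − (-0.63 V) = 2.6 V.
2^14 = 16384 levels.
One LSB is 2.6 V / 16384 = 159 µV.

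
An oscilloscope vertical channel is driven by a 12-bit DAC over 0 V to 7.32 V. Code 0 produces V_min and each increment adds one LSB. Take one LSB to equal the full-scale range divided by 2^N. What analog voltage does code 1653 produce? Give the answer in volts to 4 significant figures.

2.954 V

Range is 7.32 V. LSB = 7.32 V / 2^12.
Output = V_min + (1653/4096) × range = 0 + 0.403564 × 7.32 V
      = 0 + 2.95409 = 2.95409 V.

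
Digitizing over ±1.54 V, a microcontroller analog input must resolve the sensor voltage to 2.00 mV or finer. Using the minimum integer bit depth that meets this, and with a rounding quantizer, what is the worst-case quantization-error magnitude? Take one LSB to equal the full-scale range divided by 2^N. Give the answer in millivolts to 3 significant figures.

Full-scale range = 1.54 V − (-1.54 V) = 3.08 V.
3.08 V / 2.00 mV = 1540. Since 2^10 = 1024 and 2^11 = 2048, N = 11.
LSB = 3.08 V / 2^11 = 1.5039 mV.
Half an LSB is 0.752 mV.

0.752 mV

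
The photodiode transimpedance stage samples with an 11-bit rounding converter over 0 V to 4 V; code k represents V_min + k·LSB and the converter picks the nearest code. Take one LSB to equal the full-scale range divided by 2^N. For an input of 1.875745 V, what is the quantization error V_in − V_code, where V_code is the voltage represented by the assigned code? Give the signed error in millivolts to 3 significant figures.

V_FS = 4 V. LSB = 4 V / 2^11 ≈ 1.953 mV.
Position in LSBs: (1.875745 − (0)) × 2048/4 = 960.3814; rounding gives k = 960.
V_code = V_min + k × range/2^11 = 0 + 960 × 4/2048 = 1.875000000 V.
Error = V_in − V_code = 1.875745 − (1.875000000) = +0.745 mV.

+0.745 mV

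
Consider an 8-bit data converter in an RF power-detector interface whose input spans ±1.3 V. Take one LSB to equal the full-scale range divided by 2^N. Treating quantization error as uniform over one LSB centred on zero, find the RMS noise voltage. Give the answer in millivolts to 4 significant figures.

Range = 1.3 − (-1.3) = 2.6 V.
LSB = 2.6 V / 2^8 = 10.1563 mV.
σ_q = LSB/√12 = 10.1563 mV/3.4641 = 2.932 mV.

2.932 mV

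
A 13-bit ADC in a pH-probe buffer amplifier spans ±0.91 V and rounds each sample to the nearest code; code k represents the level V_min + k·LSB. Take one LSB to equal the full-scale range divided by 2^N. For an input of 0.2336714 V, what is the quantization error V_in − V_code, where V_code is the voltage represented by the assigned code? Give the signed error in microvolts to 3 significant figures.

−49.3 µV

Full-scale range = 0.91 V − (-0.91 V) = 1.82 V. LSB = 1.82 V / 2^13 ≈ 222.2 µV.
(V_in − V_min)/LSB = (0.2336714 − (-0.91)) × 8192/1.82 = 5147.7781 → nearest code k = 5148.
V_code = -0.91 + (5148/8192) × 1.82 = 0.2337207031 V.
e = 0.2336714 − (0.2337207031) = −49.3 µV.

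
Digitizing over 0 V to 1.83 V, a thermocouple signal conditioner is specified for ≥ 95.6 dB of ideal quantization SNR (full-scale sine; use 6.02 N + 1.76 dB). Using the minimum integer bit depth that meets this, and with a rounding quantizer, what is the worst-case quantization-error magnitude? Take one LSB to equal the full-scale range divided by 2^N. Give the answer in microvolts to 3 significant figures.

Full-scale range = 1.83 V.
Required N = ⌈(95.6 − 1.76)/6.02⌉ = ⌈15.588⌉ = 16.
LSB = 1.83 V ÷ 2^16 = 1.83/65536 V = 27.924 µV.
|e|_max = LSB/2 = 14.0 µV.

14.0 µV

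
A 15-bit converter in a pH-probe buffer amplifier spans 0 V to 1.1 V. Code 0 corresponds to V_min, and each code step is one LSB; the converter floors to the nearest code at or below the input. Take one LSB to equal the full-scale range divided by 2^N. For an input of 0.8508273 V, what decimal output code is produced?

25345

Range is 1.1 V. LSB = 1.1 V / 2^15 ≈ 33.57 µV.
V_in − V_min = 0.8508273 − (0) = 0.8508273 V.
Divide by LSB: 0.8508273 × 32768/1.1 = 25345.3718.
Truncating gives code 25345.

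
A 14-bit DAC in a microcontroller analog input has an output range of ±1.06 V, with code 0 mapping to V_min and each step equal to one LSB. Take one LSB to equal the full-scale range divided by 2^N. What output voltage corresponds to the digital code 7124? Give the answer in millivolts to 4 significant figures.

-138.2 mV

Full-scale range = 1.06 V − (-1.06 V) = 2.12 V. LSB = 2.12 V / 2^14.
V_out = -1.06 + 7124 × (2.12/16384) V
      = -1.06 V + 0.921807 V = -0.138193 V.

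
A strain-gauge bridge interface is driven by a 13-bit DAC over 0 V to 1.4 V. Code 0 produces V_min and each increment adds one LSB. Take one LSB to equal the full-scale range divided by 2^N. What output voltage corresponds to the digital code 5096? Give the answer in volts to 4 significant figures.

0.8709 V

Span = 1.4 V. LSB = 1.4 V / 2^13.
V_out = 0 + 5096 × (1.4/8192) V
      = 0 + 0.870898 = 0.870898 V.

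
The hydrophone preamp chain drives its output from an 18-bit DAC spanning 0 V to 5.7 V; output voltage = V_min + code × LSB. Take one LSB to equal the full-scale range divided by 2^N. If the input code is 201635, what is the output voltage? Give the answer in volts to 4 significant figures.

V_FS = 5.7 V. LSB = 5.7 V / 2^18.
V_out = V_min + code × LSB = 0 V + 201635 × 5.7 V / 262144
      = 0 V + 4.38431 V = 4.38431 V.

4.384 V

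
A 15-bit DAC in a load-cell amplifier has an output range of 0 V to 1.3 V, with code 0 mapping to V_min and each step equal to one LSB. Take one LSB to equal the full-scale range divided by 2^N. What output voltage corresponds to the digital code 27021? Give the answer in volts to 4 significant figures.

1.072 V

Span = 1.3 V. LSB = 1.3 V / 2^15.
Output = V_min + (27021/32768) × range = 0 + 0.824615 × 1.3 V
      = 0 + 1.07200 = 1.07200 V.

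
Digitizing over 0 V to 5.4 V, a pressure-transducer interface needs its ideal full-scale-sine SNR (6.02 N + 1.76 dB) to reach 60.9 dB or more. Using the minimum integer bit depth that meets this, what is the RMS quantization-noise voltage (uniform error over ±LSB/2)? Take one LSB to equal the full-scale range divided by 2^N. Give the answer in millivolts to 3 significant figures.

1.52 mV

Full-scale range = 5.4 V.
6.02 N + 1.76 ≥ 60.9 gives N ≥ 9.824, so the minimum integer is 10.
Step size = 5.4/1024 V = 5.2734 mV.
RMS noise = LSB/√12 = 1.52 mV.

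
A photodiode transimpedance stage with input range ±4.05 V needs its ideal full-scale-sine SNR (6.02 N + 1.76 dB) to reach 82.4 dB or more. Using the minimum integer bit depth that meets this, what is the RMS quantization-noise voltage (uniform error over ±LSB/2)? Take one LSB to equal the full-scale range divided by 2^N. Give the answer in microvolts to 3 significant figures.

The full-scale span is 4.05 − (-4.05) = 8.1 V.
Required N = ⌈(82.4 − 1.76)/6.02⌉ = ⌈13.395⌉ = 14.
LSB = 8.1 V ÷ 2^14 = 8.1/16384 V = 494.38 µV.
σ_q = LSB/√12 = 494.38 µV/3.4641 = 143 µV.

143 µV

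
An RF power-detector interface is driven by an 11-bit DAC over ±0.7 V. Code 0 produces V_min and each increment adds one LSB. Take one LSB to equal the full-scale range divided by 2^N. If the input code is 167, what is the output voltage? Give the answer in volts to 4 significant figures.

The full-scale span is 0.7 − (-0.7) = 1.4 V. LSB = 1.4 V / 2^11.
Output = V_min + (167/2048) × range = -0.7 + 0.0815430 × 1.4 V
      = -0.7 V + 0.114160 V = -0.585840 V.

-0.5858 V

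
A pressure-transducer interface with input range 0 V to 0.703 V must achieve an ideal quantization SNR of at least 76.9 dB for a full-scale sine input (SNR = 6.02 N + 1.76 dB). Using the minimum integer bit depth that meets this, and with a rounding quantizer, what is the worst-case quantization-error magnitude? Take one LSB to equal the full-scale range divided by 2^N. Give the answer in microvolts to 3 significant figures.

Range is 0.703 V.
N ≥ (76.9 − 1.76)/6.02 = 12.482 → N_min = 13.
LSB = 0.703 V ÷ 2^13 = 0.703/8192 V = 85.815 µV.
Half an LSB is 42.9 µV.

42.9 µV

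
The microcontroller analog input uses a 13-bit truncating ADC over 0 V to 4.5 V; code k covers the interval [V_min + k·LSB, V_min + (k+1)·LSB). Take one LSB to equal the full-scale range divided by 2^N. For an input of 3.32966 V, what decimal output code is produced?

6061

V_FS = 4.5 V. LSB = 4.5 V / 2^13 ≈ 0.5493 mV.
code = ⌊(V_in − V_min)/LSB⌋ = ⌊(V_in − V_min) × 2^13 / range⌋
     = ⌊(3.32966 − (0)) × 8192 / 4.5⌋ = ⌊3.32966 × 8192/4.5⌋
     = ⌊6061.461⌋ = 6061.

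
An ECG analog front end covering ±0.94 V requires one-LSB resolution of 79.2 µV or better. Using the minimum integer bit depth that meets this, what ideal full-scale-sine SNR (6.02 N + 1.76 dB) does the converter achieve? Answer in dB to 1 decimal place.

92.1 dB

The full-scale span is 0.94 − (-0.94) = 1.88 V.
Need 2^N ≥ 1.88 V / 79.2 µV = 23740 → N_min = 15.
Ideal SNR at N = 15: 6.02·15 + 1.76 = 92.1 dB.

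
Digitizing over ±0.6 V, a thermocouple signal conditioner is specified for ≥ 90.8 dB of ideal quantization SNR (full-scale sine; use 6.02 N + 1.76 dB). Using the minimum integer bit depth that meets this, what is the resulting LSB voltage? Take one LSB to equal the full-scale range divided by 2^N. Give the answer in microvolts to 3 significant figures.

36.6 µV

The full-scale span is 0.6 − (-0.6) = 1.2 V.
Solving 6.02 N ≥ 90.8 − 1.76: N ≥ 14.791. Round up → N = 15.
One LSB is 1.2 V / 32768 = 36.6 µV.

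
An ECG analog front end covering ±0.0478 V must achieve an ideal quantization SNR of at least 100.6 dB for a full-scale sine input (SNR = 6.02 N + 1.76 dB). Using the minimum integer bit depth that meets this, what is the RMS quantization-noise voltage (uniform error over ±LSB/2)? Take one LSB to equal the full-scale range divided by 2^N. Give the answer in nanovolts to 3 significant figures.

Full-scale range = 0.0478 V − (-0.0478 V) = 0.0956 V.
Solving 6.02 N ≥ 100.6 − 1.76: N ≥ 16.419. Round up → N = 17.
One LSB is 0.0956 V / 131072 = 0.72937 µV.
RMS noise = LSB/√12 = 211 nV.

211 nV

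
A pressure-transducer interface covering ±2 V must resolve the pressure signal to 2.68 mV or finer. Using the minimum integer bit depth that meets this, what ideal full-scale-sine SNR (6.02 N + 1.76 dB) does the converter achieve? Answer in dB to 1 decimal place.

Range = 2 − (-2) = 4 V.
4 V / 2.68 mV = 1493. Since 2^10 = 1024 and 2^11 = 2048, N = 11.
SNR = 6.02 × 11 + 1.76 = 67.98 dB.

68.0 dB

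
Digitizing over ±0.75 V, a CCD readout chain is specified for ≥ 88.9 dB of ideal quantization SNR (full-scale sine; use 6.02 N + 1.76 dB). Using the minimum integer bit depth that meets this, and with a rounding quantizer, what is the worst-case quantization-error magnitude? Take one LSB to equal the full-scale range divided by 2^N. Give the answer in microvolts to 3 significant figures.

22.9 µV

Span: 0.75 V − (-0.75 V) = 1.5 V.
Required N = ⌈(88.9 − 1.76)/6.02⌉ = ⌈14.475⌉ = 15.
Step size = 1.5/32768 V = 45.776 µV.
|e|_max = LSB/2 = 22.9 µV.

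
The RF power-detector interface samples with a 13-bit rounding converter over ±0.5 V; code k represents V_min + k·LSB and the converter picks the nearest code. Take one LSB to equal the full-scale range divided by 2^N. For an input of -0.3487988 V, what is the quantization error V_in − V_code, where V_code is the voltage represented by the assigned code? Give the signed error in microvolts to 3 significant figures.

Full-scale range = 0.5 V − (-0.5 V) = 1 V. LSB = 1 V / 2^13 ≈ 122.1 µV.
(-0.3487988 − (-0.5)) / LSB = 0.1512012 × 8192/1 = 1238.6402. Nearest integer: k = 1239.
Reconstructed level: -0.5 + 1239 × 1/8192 V = -0.3487548828 V.
V_in − V_code = -0.3487988 − (-0.3487548828) = −43.9 µV.

−43.9 µV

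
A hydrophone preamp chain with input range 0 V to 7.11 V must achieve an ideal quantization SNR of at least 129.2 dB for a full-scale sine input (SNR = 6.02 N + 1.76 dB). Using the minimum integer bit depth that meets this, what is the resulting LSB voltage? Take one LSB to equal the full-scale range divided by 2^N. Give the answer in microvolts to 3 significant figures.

Full-scale range = 7.11 V.
Required N = ⌈(129.2 − 1.76)/6.02⌉ = ⌈21.169⌉ = 22.
LSB = 7.11 V ÷ 2^22 = 7.11/4194304 V = 1.70 µV.

1.70 µV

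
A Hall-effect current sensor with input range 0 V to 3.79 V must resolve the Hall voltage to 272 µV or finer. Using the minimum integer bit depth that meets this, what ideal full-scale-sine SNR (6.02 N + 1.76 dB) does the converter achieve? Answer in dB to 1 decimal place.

86.0 dB

V_FS = 3.79 V.
Levels needed ≥ 3.79/272 µV = 13930. 2^14 = 16384 suffices, so N_min = 14.
SNR = 6.02 × 14 + 1.76 = 86.04 dB.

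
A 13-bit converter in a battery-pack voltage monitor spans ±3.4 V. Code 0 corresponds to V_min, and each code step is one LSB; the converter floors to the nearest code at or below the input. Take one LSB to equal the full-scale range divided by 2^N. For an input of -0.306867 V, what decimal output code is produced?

Range = 3.4 − (-3.4) = 6.8 V. LSB = 6.8 V / 2^13 ≈ 0.8301 mV.
V_in − V_min = -0.306867 − (-3.4) = 3.093133 V.
Divide by LSB: 3.093133 × 8192/6.8 = 3726.3155.
Truncating gives code 3726.

3726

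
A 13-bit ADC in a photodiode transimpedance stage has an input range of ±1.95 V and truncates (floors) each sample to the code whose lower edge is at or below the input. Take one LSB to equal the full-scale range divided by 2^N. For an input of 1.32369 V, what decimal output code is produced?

Span: 1.95 V − (-1.95 V) = 3.9 V. LSB = 3.9 V / 2^13 ≈ 476.1 µV.
(V_in − V_min) × 2^13/range = (1.32369 − (-1.95)) × 8192/3.9 = 6876.428.
Floor → code = 6876.

6876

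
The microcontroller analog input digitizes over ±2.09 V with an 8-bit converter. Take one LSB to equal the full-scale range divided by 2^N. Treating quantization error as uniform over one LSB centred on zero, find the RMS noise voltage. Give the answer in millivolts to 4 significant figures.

The full-scale span is 2.09 − (-2.09) = 4.18 V.
LSB = 4.18 V ÷ 2^8 = 4.18/256 V = 16.3281 mV.
For a uniform distribution on [−LSB/2, +LSB/2], V_rms = LSB/√12 = 16.3281 mV/3.4641 = 4.714 mV.

4.714 mV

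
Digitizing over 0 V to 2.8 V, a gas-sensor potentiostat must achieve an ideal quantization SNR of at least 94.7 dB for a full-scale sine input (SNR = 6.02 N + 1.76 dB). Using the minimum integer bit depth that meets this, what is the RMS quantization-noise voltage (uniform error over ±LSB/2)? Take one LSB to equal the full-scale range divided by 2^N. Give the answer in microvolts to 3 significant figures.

Range is 2.8 V.
Required N = ⌈(94.7 − 1.76)/6.02⌉ = ⌈15.439⌉ = 16.
LSB = 2.8 V / 2^16 = 42.725 µV.
RMS noise = LSB/√12 = 12.3 µV.

12.3 µV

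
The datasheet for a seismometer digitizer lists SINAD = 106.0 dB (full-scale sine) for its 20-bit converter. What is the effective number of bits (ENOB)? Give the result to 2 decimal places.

ENOB = (106.0 − 1.76)/6.02 = 17.3156 bits.

17.32 bits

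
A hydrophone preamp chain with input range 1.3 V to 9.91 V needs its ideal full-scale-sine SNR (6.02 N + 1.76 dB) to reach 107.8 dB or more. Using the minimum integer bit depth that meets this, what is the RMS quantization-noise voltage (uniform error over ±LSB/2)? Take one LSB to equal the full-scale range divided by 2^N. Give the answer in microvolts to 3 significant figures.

9.48 µV

Full-scale range = 9.91 V − (1.3 V) = 8.61 V.
Solving 6.02 N ≥ 107.8 − 1.76: N ≥ 17.615. Round up → N = 18.
LSB = 8.61 V ÷ 2^18 = 8.61/262144 V = 32.845 µV.
σ_q = LSB/√12 = 32.845 µV/3.4641 = 9.48 µV.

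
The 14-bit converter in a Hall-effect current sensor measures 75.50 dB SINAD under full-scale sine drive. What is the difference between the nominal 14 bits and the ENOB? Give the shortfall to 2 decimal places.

1.75 bits

ENOB = (SINAD − 1.76)/6.02 = (75.50 − 1.76)/6.02 = 12.2492 bits.
Lost resolution: 14 − 12.2492 = 1.7508 bits.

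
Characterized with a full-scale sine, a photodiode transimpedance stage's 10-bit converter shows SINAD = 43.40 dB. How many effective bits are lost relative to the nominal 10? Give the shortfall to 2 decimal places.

3.08 bits

Effective bits = (43.40 − 1.76)/6.02 = 6.9169.
Shortfall = 10 − 6.9169 = 3.0831 bits.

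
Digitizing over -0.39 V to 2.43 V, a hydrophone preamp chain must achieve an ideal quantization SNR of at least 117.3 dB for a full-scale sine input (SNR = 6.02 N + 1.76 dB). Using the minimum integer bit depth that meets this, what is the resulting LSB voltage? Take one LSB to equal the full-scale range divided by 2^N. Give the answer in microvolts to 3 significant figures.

2.69 µV

The full-scale span is 2.43 − (-0.39) = 2.82 V.
N ≥ (117.3 − 1.76)/6.02 = 19.193 → N_min = 20.
One LSB is 2.82 V / 1048576 = 2.69 µV.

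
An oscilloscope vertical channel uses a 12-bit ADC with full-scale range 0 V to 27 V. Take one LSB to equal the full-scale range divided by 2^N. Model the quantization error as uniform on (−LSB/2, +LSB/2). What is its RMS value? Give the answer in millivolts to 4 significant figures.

V_FS = 27 V.
Step size = 27/4096 V = 6.59180 mV.
For a uniform distribution on [−LSB/2, +LSB/2], V_rms = LSB/√12 = 6.59180 mV/3.4641 = 1.903 mV.

1.903 mV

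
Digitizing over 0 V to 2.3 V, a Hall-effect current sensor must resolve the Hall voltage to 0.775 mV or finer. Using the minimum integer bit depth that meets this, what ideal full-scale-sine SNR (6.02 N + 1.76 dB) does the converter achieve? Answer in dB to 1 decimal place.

74.0 dB

V_FS = 2.3 V.
Need 2^N ≥ 2.3 V / 0.775 mV = 2968 → N_min = 12.
Ideal SNR at N = 12: 6.02·12 + 1.76 = 74.0 dB.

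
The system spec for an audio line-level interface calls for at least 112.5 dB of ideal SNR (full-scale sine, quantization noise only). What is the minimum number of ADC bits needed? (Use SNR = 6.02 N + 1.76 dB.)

19 bits

Required N = ⌈(112.5 − 1.76)/6.02⌉ = ⌈18.395⌉ = 19.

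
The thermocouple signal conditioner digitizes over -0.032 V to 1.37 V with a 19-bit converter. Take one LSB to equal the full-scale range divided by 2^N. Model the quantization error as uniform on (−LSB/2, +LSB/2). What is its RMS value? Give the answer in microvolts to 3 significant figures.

0.772 µV

Full-scale range = 1.37 V − (-0.032 V) = 1.402 V.
LSB = 1.402 V / 2^19 = 2.6741 µV.
V_rms = LSB/√12 = 2.6741 µV / √12 = 0.772 µV.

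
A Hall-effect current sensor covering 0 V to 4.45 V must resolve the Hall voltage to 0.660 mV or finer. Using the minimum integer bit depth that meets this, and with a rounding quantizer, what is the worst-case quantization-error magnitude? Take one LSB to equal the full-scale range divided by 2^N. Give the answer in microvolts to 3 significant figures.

Span = 4.45 V.
Levels needed ≥ 4.45/0.660 mV = 6742. 2^13 = 8192 suffices, so N_min = 13.
LSB = 4.45 V / 2^13 = 0.54321 mV.
|e|_max = LSB/2 = 272 µV.

272 µV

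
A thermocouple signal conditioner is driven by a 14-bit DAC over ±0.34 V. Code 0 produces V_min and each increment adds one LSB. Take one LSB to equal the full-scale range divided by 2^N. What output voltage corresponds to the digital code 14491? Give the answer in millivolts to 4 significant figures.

261.4 mV

Full-scale range = 0.34 V − (-0.34 V) = 0.68 V. LSB = 0.68 V / 2^14.
Output = V_min + (14491/16384) × range = -0.34 + 0.884460 × 0.68 V
      = -0.34 + 0.601433 = 0.261433 V.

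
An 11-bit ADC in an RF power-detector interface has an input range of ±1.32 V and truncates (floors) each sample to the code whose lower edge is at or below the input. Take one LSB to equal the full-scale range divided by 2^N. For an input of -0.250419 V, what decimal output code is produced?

829

The full-scale span is 1.32 − (-1.32) = 2.64 V. LSB = 2.64 V / 2^11 ≈ 1.289 mV.
(V_in − V_min) × 2^11/range = (-0.250419 − (-1.32)) × 2048/2.64 = 829.736.
Floor → code = 829.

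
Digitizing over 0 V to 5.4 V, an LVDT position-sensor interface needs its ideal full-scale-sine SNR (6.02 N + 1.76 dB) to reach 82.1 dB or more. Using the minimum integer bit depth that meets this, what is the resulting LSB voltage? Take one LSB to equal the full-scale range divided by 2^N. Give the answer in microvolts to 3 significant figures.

330 µV

Span = 5.4 V.
N ≥ (82.1 − 1.76)/6.02 = 13.346 → N_min = 14.
LSB = 5.4 V ÷ 2^14 = 5.4/16384 V = 330 µV.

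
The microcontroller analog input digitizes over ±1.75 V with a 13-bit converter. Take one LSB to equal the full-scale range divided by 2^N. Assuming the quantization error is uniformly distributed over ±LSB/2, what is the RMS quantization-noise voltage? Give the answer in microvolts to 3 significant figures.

123 µV

Span: 1.75 V − (-1.75 V) = 3.5 V.
LSB = 3.5 V / 2^13 = 427.25 µV.
σ_q = LSB/√12 = 427.25 µV/3.4641 = 123 µV.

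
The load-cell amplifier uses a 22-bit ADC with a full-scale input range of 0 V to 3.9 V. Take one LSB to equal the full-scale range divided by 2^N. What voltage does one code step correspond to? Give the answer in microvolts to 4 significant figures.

V_FS = 3.9 V.
2^22 = 4194304 levels.
LSB = 3.9 V ÷ 2^22 = 3.9/4194304 V = 0.9298 µV.

0.9298 µV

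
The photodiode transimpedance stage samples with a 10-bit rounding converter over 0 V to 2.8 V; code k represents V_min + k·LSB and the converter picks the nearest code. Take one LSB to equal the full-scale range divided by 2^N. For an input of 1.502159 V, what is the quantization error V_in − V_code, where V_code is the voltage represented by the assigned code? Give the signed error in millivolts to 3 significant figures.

Range is 2.8 V. LSB = 2.8 V / 2^10 ≈ 2.734 mV.
Position in LSBs: (1.502159 − (0)) × 1024/2.8 = 549.3610; rounding gives k = 549.
Reconstructed level: 0 + 549 × 2.8/1024 V = 1.501171875 V.
Error = V_in − V_code = 1.502159 − (1.501171875) = +0.987 mV.

+0.987 mV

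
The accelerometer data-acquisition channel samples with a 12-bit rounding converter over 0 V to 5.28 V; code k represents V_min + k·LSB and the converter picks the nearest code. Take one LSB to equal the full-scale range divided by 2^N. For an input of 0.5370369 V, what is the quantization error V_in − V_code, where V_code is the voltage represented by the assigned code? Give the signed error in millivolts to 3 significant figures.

−0.502 mV

V_FS = 5.28 V. LSB = 5.28 V / 2^12 ≈ 1.289 mV.
(0.5370369 − (0)) / LSB = 0.5370369 × 4096/5.28 = 416.6104. Nearest integer: k = 417.
V_code = V_min + k × range/2^12 = 0 + 417 × 5.28/4096 = 0.5375390625 V.
V_in − V_code = 0.5370369 − (0.5375390625) = −0.502 mV.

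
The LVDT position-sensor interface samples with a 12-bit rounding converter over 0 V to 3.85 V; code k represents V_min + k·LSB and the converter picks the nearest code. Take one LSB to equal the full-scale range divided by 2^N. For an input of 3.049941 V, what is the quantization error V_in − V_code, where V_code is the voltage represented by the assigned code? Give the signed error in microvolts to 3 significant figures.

Span = 3.85 V. LSB = 3.85 V / 2^12 ≈ 0.9399 mV.
(V_in − V_min)/LSB = (3.049941 − (0)) × 4096/3.85 = 3244.8203 → nearest code k = 3245.
V_code = 0 + (3245/4096) × 3.85 = 3.050109863 V.
Error = V_in − V_code = 3.049941 − (3.050109863) = −169 µV.

−169 µV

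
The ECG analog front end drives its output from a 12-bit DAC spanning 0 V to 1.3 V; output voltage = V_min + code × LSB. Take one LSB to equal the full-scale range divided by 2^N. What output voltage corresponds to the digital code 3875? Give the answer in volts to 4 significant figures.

1.230 V

Span = 1.3 V. LSB = 1.3 V / 2^12.
V_out = V_min + code × LSB = 0 V + 3875 × 1.3 V / 4096
      = 0 V + 1.22986 V = 1.22986 V.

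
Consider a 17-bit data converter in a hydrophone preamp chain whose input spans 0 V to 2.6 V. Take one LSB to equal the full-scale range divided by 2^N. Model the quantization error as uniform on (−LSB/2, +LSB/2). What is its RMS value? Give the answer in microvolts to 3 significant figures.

V_FS = 2.6 V.
Step size = 2.6/131072 V = 19.836 µV.
RMS of a uniform error over width LSB is LSB/√12 = 5.73 µV.

5.73 µV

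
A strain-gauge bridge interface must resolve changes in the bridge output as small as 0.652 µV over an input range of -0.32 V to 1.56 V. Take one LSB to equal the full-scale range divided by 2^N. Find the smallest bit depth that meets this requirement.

The full-scale span is 1.56 − (-0.32) = 1.88 V.
Need 2^N ≥ 1.88 V / 0.652 µV = 2.883e6 → N_min = 22.

22 bits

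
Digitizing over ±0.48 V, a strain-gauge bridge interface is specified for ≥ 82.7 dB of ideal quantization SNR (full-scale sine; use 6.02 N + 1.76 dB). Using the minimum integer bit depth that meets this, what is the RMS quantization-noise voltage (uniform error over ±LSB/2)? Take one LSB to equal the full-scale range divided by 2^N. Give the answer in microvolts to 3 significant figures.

Span: 0.48 V − (-0.48 V) = 0.96 V.
Solving 6.02 N ≥ 82.7 − 1.76: N ≥ 13.445. Round up → N = 14.
LSB = 0.96 V ÷ 2^14 = 0.96/16384 V = 58.594 µV.
RMS noise = LSB/√12 = 16.9 µV.

16.9 µV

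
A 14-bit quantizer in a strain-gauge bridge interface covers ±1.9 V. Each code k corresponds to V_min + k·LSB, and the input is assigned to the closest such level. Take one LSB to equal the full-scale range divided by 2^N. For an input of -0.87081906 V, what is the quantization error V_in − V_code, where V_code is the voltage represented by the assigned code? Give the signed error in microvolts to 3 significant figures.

+91.6 µV

Range = 1.9 − (-1.9) = 3.8 V. LSB = 3.8 V / 2^14 ≈ 231.9 µV.
(-0.87081906 − (-1.9)) / LSB = 1.02918094 × 16384/3.8 = 4437.3949. Nearest integer: k = 4437.
V_code = -1.9 + (4437/16384) × 3.8 = -0.87091064453 V.
V_in − V_code = -0.87081906 − (-0.87091064453) = +91.6 µV.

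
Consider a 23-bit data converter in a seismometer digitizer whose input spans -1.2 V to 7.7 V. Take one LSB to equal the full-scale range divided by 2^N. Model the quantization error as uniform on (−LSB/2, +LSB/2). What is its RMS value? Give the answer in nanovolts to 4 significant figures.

306.3 nV

Span: 7.7 V − (-1.2 V) = 8.9 V.
LSB = 8.9 V / 2^23 = 1.06096 µV.
σ_q = LSB/√12 = 1.06096 µV/3.4641 = 306.3 nV.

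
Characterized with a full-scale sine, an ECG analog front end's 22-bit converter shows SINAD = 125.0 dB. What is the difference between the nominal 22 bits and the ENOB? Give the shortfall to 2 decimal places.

1.53 bits

ENOB = (SINAD − 1.76)/6.02 = (125.0 − 1.76)/6.02 = 20.4718 bits.
Lost resolution: 22 − 20.4718 = 1.5282 bits.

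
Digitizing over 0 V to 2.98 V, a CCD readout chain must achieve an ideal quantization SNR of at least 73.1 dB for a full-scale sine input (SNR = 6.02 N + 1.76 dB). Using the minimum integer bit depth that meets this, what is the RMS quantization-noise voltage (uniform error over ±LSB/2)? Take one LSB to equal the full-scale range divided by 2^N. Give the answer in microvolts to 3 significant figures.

210 µV

Range is 2.98 V.
Solving 6.02 N ≥ 73.1 − 1.76: N ≥ 11.850. Round up → N = 12.
LSB = 2.98 V ÷ 2^12 = 2.98/4096 V = 0.72754 mV.
RMS noise = LSB/√12 = 210 µV.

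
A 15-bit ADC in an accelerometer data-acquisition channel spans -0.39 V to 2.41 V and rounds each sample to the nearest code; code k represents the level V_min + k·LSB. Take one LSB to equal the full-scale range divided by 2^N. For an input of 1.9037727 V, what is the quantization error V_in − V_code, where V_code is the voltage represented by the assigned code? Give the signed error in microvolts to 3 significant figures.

Span: 2.41 V − (-0.39 V) = 2.8 V. LSB = 2.8 V / 2^15 ≈ 85.45 µV.
Position in LSBs: (1.9037727 − (-0.39)) × 32768/2.8 = 26843.6942; rounding gives k = 26844.
V_code = -0.39 + (26844/32768) × 2.8 = 1.9037988281 V.
V_in − V_code = 1.9037727 − (1.9037988281) = −26.1 µV.

−26.1 µV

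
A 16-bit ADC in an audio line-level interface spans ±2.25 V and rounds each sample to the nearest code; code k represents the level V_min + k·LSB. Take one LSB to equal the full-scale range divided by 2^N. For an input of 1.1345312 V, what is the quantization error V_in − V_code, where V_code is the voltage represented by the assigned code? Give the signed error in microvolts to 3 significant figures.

−13.2 µV

Full-scale range = 2.25 V − (-2.25 V) = 4.5 V. LSB = 4.5 V / 2^16 ≈ 68.66 µV.
(V_in − V_min)/LSB = (1.1345312 − (-2.25)) × 65536/4.5 = 49290.8082 → nearest code k = 49291.
V_code = V_min + k × range/2^16 = -2.25 + 49291 × 4.5/65536 = 1.1345443726 V.
e = 1.1345312 − (1.1345443726) = −13.2 µV.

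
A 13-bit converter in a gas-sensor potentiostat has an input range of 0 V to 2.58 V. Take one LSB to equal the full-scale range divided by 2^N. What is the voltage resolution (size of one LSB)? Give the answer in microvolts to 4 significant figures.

Range is 2.58 V.
There are 2^13 = 8192 steps.
Step size = 2.58/8192 V = 314.9 µV.

314.9 µV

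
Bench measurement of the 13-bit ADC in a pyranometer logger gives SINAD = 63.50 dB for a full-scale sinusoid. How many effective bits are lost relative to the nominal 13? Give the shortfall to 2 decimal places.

Effective bits = (63.50 − 1.76)/6.02 = 10.2558.
Shortfall = 13 − 10.2558 = 2.7442 bits.

2.74 bits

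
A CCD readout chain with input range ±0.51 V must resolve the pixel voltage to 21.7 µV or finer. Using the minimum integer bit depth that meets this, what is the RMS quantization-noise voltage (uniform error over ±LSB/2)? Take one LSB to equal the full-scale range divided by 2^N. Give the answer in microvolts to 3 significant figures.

4.49 µV

Range = 0.51 − (-0.51) = 1.02 V.
Levels needed ≥ 1.02/21.7 µV = 47000. 2^16 = 65536 suffices, so N_min = 16.
One LSB is 1.02 V / 65536 = 15.564 µV.
RMS noise = LSB/√12 = 4.49 µV.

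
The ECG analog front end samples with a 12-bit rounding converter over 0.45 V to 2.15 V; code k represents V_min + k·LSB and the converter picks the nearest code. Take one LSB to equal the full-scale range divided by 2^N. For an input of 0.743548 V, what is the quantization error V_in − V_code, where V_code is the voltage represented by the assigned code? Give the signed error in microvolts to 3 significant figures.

+115 µV

Span: 2.15 V − (0.45 V) = 1.7 V. LSB = 1.7 V / 2^12 ≈ 415.0 µV.
(V_in − V_min)/LSB = (0.743548 − (0.45)) × 4096/1.7 = 707.2780 → nearest code k = 707.
V_code = 0.45 + (707/4096) × 1.7 = 0.7434326172 V.
Error = V_in − V_code = 0.743548 − (0.7434326172) = +115 µV.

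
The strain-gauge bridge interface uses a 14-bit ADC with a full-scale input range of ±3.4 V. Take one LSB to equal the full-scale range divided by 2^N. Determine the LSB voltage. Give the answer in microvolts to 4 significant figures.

415.0 µV

Span: 3.4 V − (-3.4 V) = 6.8 V.
There are 2^14 = 16384 steps.
Step size = 6.8/16384 V = 415.0 µV.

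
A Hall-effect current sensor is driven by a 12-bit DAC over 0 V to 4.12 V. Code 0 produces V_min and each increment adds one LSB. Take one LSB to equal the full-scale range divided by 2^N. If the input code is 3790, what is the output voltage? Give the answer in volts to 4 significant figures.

Range is 4.12 V. LSB = 4.12 V / 2^12.
V_out = V_min + code × LSB = 0 V + 3790 × 4.12 V / 4096
      = 0 V + 3.81221 V = 3.81221 V.

3.812 V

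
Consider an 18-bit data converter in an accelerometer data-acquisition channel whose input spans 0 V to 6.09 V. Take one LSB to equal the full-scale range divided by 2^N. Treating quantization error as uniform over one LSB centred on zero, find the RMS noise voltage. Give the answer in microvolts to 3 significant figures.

Full-scale range = 6.09 V.
LSB = 6.09 V ÷ 2^18 = 6.09/262144 V = 23.232 µV.
For a uniform distribution on [−LSB/2, +LSB/2], V_rms = LSB/√12 = 23.232 µV/3.4641 = 6.71 µV.

6.71 µV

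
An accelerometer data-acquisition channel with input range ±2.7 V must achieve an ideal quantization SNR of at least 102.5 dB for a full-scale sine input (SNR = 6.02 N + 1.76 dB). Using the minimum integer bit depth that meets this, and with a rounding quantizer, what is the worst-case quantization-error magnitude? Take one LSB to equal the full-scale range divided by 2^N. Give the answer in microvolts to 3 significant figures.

Range = 2.7 − (-2.7) = 5.4 V.
6.02 N + 1.76 ≥ 102.5 gives N ≥ 16.734, so the minimum integer is 17.
LSB = 5.4 V ÷ 2^17 = 5.4/131072 V = 41.199 µV.
|e|_max = LSB/2 = 20.6 µV.

20.6 µV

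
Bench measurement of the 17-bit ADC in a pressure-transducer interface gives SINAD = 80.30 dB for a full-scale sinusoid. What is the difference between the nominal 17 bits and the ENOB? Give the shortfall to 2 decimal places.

ENOB = (SINAD − 1.76)/6.02 = (80.30 − 1.76)/6.02 = 13.0465 bits.
Shortfall = 17 − 13.0465 = 3.9535 bits.

3.95 bits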